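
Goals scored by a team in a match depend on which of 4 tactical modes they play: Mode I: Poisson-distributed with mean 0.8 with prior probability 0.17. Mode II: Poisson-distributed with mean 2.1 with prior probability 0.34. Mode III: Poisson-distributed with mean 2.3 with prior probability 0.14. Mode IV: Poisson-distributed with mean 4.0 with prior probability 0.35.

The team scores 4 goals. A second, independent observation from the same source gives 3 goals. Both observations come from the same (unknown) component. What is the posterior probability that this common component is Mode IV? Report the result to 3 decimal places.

The responsibility of component k is w_k f_k(x) divided by Σ_j w_j f_j(x).
Since both observations come from the same component, the likelihood for component k is f_k(x₁)·f_k(x₂).
  f_I = [0.00766855] × [0.0383427] = 0.000294033
  f_II = [0.099231] × [0.189011] = 0.0187558
  f_III = [0.116902] × [0.203308] = 0.0237672
  f_IV = [0.195367] × [0.195367] = 0.0381682
Prior × likelihood for each component:
  w_I·f_I = 0.17 × 0.000294033 = 4.99856e-05
  w_II·f_II = 0.34 × 0.0187558 = 0.00637697
  w_III·f_III = 0.14 × 0.0237672 = 0.00332741
  w_IV·f_IV = 0.35 × 0.0381682 = 0.0133589
Evidence: 4.99856e-05 + 0.00637697 + 0.00332741 + 0.0133589 = 0.0231132
P(Mode IV | x) ≈ 0.578

0.578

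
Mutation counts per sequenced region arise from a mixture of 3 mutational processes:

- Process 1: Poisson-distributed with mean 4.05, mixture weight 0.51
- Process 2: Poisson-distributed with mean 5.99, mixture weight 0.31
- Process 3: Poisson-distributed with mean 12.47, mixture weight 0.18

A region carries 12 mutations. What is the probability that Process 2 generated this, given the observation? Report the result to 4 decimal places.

0.1427

Posterior ∝ prior × likelihood, so P(k | x) ∝ π_k f_k(x); normalise over all components.
Poisson probabilities:
  f_1 = 0.000708322
  f_2 = 0.0111522
  f_3 = 0.113347
Multiply by the mixture weights:
  π_1·f_1 = 0.51 × 0.000708322 = 0.000361244
  π_2·f_2 = 0.31 × 0.0111522 = 0.00345719
  π_3·f_3 = 0.18 × 0.113347 = 0.0204024
Evidence: 0.000361244 + 0.00345719 + 0.0204024 = 0.0242208
P(Process 2 | the observation) = 0.00345719 / 0.0242208 ≈ 0.1427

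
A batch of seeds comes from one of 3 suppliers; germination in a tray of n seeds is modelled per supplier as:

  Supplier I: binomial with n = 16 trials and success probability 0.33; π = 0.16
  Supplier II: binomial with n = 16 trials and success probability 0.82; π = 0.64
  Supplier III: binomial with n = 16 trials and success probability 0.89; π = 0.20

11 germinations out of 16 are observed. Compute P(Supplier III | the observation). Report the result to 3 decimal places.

0.061

P(component k | x) = P(Z=k)·f_k(x) / marginal(x), where marginal(x) = Σ_j P(Z=j)·f_j(x).
Component likelihoods at x = 11 germinations out of 16:
  f_I = 0.00298064
  f_II = 0.0930245
  f_III = 0.0195225
Unnormalised posteriors:
  P(Z=I)·f_I = 0.16 × 0.00298064 = 0.000476903
  P(Z=II)·f_II = 0.64 × 0.0930245 = 0.0595357
  P(Z=III)·f_III = 0.20 × 0.0195225 = 0.00390451
Sum: 0.000476903 + 0.0595357 + 0.00390451 = 0.0639171
Responsibility of Supplier III: 0.00390451 / 0.0639171 ≈ 0.061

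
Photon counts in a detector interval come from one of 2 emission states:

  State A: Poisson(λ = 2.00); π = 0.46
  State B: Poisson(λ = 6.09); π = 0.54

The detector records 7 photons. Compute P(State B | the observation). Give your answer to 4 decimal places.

0.9795

Apply Bayes' rule: the posterior for each component is proportional to its prior times its likelihood at x.
Component likelihoods at x = 7 photons:
  L_A = 0.00343709
  L_B = 0.139649
Prior × likelihood for each component:
  π_A·L_A = 0.46 × 0.00343709 = 0.00158106
  π_B·L_B = 0.54 × 0.139649 = 0.0754103
Normaliser: 0.00158106 + 0.0754103 = 0.0769914
P(State B | x) = 0.0754103 / 0.0769914 ≈ 0.9795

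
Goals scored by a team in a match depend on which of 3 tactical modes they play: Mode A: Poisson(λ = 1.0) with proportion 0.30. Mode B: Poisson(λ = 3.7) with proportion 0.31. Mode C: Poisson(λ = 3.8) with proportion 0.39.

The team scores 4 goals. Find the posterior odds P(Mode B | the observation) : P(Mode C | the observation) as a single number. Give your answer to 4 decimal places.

Only the two components matter; the odds are (w_i f_i(x)) / (w_j f_j(x)).
Component likelihoods at x = 4 goals:
  f_A = 0.0153283
  f_B = 0.193066
  f_C = 0.194359
0.0598505 / 0.0757999 ≈ 0.7896

0.7896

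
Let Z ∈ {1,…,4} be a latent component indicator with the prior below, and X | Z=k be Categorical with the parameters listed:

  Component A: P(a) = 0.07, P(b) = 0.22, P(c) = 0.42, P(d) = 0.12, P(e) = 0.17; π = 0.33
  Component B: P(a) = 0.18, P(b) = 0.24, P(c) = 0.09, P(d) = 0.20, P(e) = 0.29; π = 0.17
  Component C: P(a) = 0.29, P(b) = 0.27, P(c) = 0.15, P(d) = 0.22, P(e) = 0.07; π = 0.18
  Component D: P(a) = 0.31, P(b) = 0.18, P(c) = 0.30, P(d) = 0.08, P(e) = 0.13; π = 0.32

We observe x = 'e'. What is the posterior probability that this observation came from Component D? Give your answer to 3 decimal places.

The responsibility of component k is w_k f_k(x) divided by Σ_j w_j f_j(x).
Categorical probabilities:
  p_A = 0.17
  p_B = 0.29
  p_C = 0.07
  p_D = 0.13
Weight by the priors:
  w_A·p_A = 0.33 × 0.17 = 0.0561
  w_B·p_B = 0.17 × 0.29 = 0.0493
  w_C·p_C = 0.18 × 0.07 = 0.0126
  w_D·p_D = 0.32 × 0.13 = 0.0416
Sum: 0.0561 + 0.0493 + 0.0126 + 0.0416 = 0.1596
So the posterior for Component D is 0.0416 / 0.1596 ≈ 0.261.

0.261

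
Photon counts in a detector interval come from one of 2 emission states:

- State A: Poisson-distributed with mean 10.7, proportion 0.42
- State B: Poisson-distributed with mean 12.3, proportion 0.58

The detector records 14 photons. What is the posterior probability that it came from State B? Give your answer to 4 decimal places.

0.6623

P(component k | x) = P(Z=k)·f_k(x) / marginal(x), where marginal(x) = Σ_j P(Z=j)·f_j(x).
Evaluate each component's likelihood at the observed value:
  p_A = 0.0666828
  p_B = 0.0947199
Multiply by the mixture weights:
  P(Z=A)·p_A = 0.42 × 0.0666828 = 0.0280068
  P(Z=B)·p_B = 0.58 × 0.0947199 = 0.0549375
Evidence: 0.0280068 + 0.0549375 = 0.0829443
Responsibility of State B: 0.0549375 / 0.0829443 ≈ 0.6623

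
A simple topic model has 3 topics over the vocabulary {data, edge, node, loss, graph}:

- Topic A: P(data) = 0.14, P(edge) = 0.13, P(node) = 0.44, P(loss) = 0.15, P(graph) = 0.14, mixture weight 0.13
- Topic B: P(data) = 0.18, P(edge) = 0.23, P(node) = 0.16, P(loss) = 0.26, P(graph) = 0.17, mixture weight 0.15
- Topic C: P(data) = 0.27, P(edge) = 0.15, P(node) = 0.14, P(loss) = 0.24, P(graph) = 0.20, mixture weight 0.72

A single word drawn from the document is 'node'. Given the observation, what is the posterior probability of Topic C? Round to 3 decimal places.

Posterior ∝ prior × likelihood, so P(k | x) ∝ π_k f_k(x); normalise over all components.
Evaluate each component's likelihood at the observed value:
  L_A = 0.44
  L_B = 0.16
  L_C = 0.14
Unnormalised posteriors:
  π_A·L_A = 0.13 × 0.44 = 0.0572
  π_B·L_B = 0.15 × 0.16 = 0.024
  π_C·L_C = 0.72 × 0.14 = 0.1008
Normaliser: 0.0572 + 0.024 + 0.1008 = 0.182
P(Topic C | data) = 0.1008 / 0.182 ≈ 0.554

0.554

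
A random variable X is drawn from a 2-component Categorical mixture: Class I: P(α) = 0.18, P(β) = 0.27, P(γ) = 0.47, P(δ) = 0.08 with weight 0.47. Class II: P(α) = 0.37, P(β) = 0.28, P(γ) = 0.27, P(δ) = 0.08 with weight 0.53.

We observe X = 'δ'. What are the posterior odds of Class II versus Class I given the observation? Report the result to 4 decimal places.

Since P(k|x) ∝ w_k f_k(x), the posterior odds are w_i f_i(x) / (w_j f_j(x)).
Component likelihoods at x = 'δ':
  L_I = 0.08
  L_II = 0.08
0.0424 / 0.0376 ≈ 1.1277

1.1277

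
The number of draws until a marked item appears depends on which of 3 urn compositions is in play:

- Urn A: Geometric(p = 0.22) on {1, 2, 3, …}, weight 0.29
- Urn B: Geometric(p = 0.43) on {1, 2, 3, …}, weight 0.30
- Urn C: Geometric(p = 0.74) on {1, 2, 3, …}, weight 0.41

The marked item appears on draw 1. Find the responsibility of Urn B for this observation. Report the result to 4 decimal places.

Posterior ∝ prior × likelihood, so P(k | x) ∝ π_k f_k(x); normalise over all components.
Component likelihoods at x = 1:
  f_A = 0.22
  f_B = 0.43
  f_C = 0.74
Multiply by the mixture weights:
  π_A·f_A = 0.29 × 0.22 = 0.0638
  π_B·f_B = 0.30 × 0.43 = 0.129
  π_C·f_C = 0.41 × 0.74 = 0.3034
Marginal: 0.0638 + 0.129 + 0.3034 = 0.4962
So the posterior for Urn B is 0.129 / 0.4962 ≈ 0.2600.

0.2600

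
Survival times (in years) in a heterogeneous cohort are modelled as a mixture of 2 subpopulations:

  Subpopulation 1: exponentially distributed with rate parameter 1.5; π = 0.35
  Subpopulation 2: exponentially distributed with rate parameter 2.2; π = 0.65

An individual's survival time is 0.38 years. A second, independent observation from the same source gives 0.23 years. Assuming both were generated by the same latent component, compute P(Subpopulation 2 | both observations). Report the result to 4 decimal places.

Apply Bayes' rule: the posterior for each component is proportional to its prior times its likelihood at x.
Since both observations come from the same component, the likelihood for component k is f_k(x₁)·f_k(x₂).
  p_1 = [0.848288] × [1.06233] = 0.901162
  p_2 = [0.95357] × [1.32639] = 1.2648
Unnormalised posteriors:
  π_1·p_1 = 0.35 × 0.901162 = 0.315407
  π_2·p_2 = 0.65 × 1.2648 = 0.822121
Denominator: 0.315407 + 0.822121 = 1.13753
P(Subpopulation 2 | x) ≈ 0.7227

0.7227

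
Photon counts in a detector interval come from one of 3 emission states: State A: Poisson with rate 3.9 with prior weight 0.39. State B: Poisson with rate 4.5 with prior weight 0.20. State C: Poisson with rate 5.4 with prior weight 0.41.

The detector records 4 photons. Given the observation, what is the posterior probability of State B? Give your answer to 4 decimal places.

P(component k | x) = w_k·f_k(x) / marginal(x), where marginal(x) = Σ_j w_j·f_j(x).
Poisson probabilities:
  L_A = 0.195119
  L_B = 0.189808
  L_C = 0.16002
Unnormalised posteriors:
  w_A·L_A = 0.39 × 0.195119 = 0.0760963
  w_B·L_B = 0.20 × 0.189808 = 0.0379615
  w_C·L_C = 0.41 × 0.16002 = 0.0656081
Evidence: 0.0760963 + 0.0379615 + 0.0656081 = 0.179666
So the posterior for State B is 0.0379615 / 0.179666 ≈ 0.2113.

0.2113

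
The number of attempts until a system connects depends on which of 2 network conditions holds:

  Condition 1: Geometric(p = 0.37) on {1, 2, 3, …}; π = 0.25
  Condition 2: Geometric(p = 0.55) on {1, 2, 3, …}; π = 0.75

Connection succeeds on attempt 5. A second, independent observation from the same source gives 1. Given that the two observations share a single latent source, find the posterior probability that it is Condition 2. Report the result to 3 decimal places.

Apply Bayes' rule: the posterior for each component is proportional to its prior times its likelihood at x.
Since both observations come from the same component, the likelihood for component k is f_k(x₁)·f_k(x₂).
  L_1 = [0.37·(1−0.37)^4 = 0.37·0.15753 = 0.058286] × [0.37] = 0.0215658
  L_2 = [0.55·(1−0.55)^4 = 0.55·0.0410062 = 0.0225534] × [0.55] = 0.0124044
Weight by the priors:
  P(Z=1)·L_1 = 0.25 × 0.0215658 = 0.00539145
  P(Z=2)·L_2 = 0.75 × 0.0124044 = 0.00930329
Marginal: 0.00539145 + 0.00930329 = 0.0146947
So the posterior for Condition 2 is 0.00930329 / 0.0146947 ≈ 0.633.

0.633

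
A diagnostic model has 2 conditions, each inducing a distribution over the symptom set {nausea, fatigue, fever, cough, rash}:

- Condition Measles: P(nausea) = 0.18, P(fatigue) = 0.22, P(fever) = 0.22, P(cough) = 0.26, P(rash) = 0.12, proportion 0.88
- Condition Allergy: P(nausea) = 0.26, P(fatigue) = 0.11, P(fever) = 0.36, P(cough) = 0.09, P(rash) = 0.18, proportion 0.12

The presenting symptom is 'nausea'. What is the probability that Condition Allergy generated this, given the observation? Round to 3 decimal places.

Posterior ∝ prior × likelihood, so P(k | x) ∝ π_k f_k(x); normalise over all components.
Evaluate each component's likelihood at the observed value:
  p_Measles = 0.18
  p_Allergy = 0.26
Prior × likelihood for each component:
  π_Measles·p_Measles = 0.88 × 0.18 = 0.1584
  π_Allergy·p_Allergy = 0.12 × 0.26 = 0.0312
Denominator: 0.1584 + 0.0312 = 0.1896
P(Condition Allergy | data) ≈ 0.165

0.165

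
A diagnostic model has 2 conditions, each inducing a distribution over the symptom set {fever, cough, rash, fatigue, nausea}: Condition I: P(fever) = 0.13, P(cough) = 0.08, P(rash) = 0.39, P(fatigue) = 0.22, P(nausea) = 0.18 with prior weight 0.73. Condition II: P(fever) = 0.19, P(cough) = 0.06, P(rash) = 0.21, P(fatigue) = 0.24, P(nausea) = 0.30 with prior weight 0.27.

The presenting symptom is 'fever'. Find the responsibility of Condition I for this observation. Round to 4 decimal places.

0.6491

By Bayes' theorem, P(k | x) = π_k f_k(x) / Σ_j π_j f_j(x).
Categorical probabilities:
  f_I = 0.13
  f_II = 0.19
Unnormalised posteriors:
  π_I·f_I = 0.73 × 0.13 = 0.0949
  π_II·f_II = 0.27 × 0.19 = 0.0513
Marginal: 0.0949 + 0.0513 = 0.1462
P(Condition I | 'fever') ≈ 0.6491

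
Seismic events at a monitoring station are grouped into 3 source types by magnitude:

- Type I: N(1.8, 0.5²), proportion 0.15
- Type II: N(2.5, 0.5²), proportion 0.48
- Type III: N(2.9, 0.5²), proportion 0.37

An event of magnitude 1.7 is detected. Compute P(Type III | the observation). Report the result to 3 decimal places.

0.069

P(component k | x) = w_k·f_k(x) / marginal(x), where marginal(x) = Σ_j w_j·f_j(x).
Evaluate each component's likelihood at the observed value:
  p_I = (1/(0.5·√(2π)))·exp(−(1.7−1.8)²/(2·0.5²)) = 0.797885·exp(-0.02000) = 0.782085
  p_II = (1/(0.5·√(2π)))·exp(−(1.7−2.5)²/(2·0.5²)) = 0.797885·exp(-1.28000) = 0.221842
  p_III = (1/(0.5·√(2π)))·exp(−(1.7−2.9)²/(2·0.5²)) = 0.797885·exp(-2.88000) = 0.0447891
Multiply by the mixture weights:
  w_I·p_I = 0.15 × 0.782085 = 0.117313
  w_II·p_II = 0.48 × 0.221842 = 0.106484
  w_III·p_III = 0.37 × 0.0447891 = 0.016572
Normaliser: 0.117313 + 0.106484 + 0.016572 = 0.240369
Responsibility of Type III: 0.016572 / 0.240369 ≈ 0.069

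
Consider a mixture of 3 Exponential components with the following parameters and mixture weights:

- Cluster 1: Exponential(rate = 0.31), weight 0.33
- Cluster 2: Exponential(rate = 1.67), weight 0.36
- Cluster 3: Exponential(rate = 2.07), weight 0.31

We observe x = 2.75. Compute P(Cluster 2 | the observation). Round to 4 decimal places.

The responsibility of component k is π_k f_k(x) divided by Σ_j π_j f_j(x).
Evaluate each component's likelihood at the observed value:
  f_1 = 0.31·e^(−0.31·2.75) = 0.31·e^(−0.8525) = 0.132168
  f_2 = 1.67·e^(−1.67·2.75) = 1.67·e^(−4.5925) = 0.0169129
  f_3 = 2.07·e^(−2.07·2.75) = 2.07·e^(−5.6925) = 0.00697829
Weight by the priors:
  π_1·f_1 = 0.33 × 0.132168 = 0.0436154
  π_2·f_2 = 0.36 × 0.0169129 = 0.00608866
  π_3·f_3 = 0.31 × 0.00697829 = 0.00216327
Marginal: 0.0436154 + 0.00608866 + 0.00216327 = 0.0518673
Responsibility of Cluster 2: 0.00608866 / 0.0518673 ≈ 0.1174

0.1174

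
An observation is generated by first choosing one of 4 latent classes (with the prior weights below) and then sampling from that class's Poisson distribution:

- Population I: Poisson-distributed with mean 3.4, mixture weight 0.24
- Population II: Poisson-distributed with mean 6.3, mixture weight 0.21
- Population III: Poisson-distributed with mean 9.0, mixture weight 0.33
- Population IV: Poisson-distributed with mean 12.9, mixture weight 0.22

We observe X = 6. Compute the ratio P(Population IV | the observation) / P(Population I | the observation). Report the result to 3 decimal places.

Posterior odds = (P(Z=i) f_i(x)) / (P(Z=j) f_j(x)); the normalising sum cancels.
Evaluate each component's likelihood at the observed value:
  p_I = e^(−3.4)·3.4^6/6! = 0.0716044
  p_II = e^(−6.3)·6.3^6/6! = 0.159461
  p_III = e^(−9.0)·9.0^6/6! = 0.0910903
  p_IV = e^(−12.9)·12.9^6/6! = 0.0159885
Odds = (0.22/0.24) × (0.0159885/0.0716044) = 0.916667 × 0.223289 ≈ 0.205

0.205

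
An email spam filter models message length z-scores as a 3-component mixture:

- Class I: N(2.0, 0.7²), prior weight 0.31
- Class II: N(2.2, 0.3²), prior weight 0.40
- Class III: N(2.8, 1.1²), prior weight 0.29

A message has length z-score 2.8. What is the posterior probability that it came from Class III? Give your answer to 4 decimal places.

P(component k | x) = P(Z=k)·f_k(x) / marginal(x), where marginal(x) = Σ_j P(Z=j)·f_j(x).
Normal densities:
  L_I = (1/(0.7·√(2π)))·exp(−(2.8−2.0)²/(2·0.7²)) = 0.569918·exp(-0.65306) = 0.296614
  L_II = (1/(0.3·√(2π)))·exp(−(2.8−2.2)²/(2·0.3²)) = 1.329808·exp(-2.00000) = 0.17997
  L_III = (1/(1.1·√(2π)))·exp(−(2.8−2.8)²/(2·1.1²)) = 0.362675·exp(-0.00000) = 0.362675
Unnormalised posteriors:
  P(Z=I)·L_I = 0.31 × 0.296614 = 0.0919502
  P(Z=II)·L_II = 0.40 × 0.17997 = 0.071988
  P(Z=III)·L_III = 0.29 × 0.362675 = 0.105176
Denominator: 0.0919502 + 0.071988 + 0.105176 = 0.269114
So the posterior for Class III is 0.105176 / 0.269114 ≈ 0.3908.

0.3908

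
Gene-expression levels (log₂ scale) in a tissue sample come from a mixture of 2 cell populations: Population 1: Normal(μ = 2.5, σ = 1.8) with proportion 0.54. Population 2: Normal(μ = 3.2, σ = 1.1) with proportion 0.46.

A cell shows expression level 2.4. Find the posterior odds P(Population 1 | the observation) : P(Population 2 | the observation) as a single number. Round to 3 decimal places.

Since P(k|x) ∝ P(Z=k) f_k(x), the posterior odds are P(Z=i) f_i(x) / (P(Z=j) f_j(x)).
Normal densities:
  p_1 = (1/(1.8·√(2π)))·exp(−(2.4−2.5)²/(2·1.8²)) = 0.221635·exp(-0.00154) = 0.221293
  p_2 = (1/(1.1·√(2π)))·exp(−(2.4−3.2)²/(2·1.1²)) = 0.362675·exp(-0.26446) = 0.278396
0.119498 / 0.128062 ≈ 0.933

0.933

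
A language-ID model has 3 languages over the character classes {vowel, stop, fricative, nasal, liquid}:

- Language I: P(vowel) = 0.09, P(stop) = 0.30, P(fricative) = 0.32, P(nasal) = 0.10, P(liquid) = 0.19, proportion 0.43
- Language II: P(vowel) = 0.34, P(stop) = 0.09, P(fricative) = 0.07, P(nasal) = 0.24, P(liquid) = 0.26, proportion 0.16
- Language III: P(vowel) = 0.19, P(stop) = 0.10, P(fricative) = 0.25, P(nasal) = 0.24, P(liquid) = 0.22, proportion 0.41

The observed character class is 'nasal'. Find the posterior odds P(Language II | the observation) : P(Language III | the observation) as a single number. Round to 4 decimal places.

Posterior odds = (π_i f_i(x)) / (π_j f_j(x)); the normalising sum cancels.
Categorical probabilities:
  f_I = P(nasal | comp) = 0.10
  f_II = P(nasal | comp) = 0.24
  f_III = P(nasal | comp) = 0.24
Odds = (0.16/0.41) × (0.24/0.24) = 0.390244 × 1 ≈ 0.3902

0.3902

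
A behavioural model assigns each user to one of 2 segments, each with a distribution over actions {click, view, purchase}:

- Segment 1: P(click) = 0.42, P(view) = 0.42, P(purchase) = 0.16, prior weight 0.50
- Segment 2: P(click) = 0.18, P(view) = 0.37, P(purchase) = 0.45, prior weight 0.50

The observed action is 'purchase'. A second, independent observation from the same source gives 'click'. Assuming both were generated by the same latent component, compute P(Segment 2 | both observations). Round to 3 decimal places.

0.547

The responsibility of component k is π_k f_k(x) divided by Σ_j π_j f_j(x).
Since both observations come from the same component, the likelihood for component k is f_k(x₁)·f_k(x₂).
  f_1 = [P(purchase | comp) = 0.16] × [0.42] = 0.0672
  f_2 = [P(purchase | comp) = 0.45] × [0.18] = 0.081
Unnormalised posteriors:
  π_1·f_1 = 0.50 × 0.0672 = 0.0336
  π_2·f_2 = 0.50 × 0.081 = 0.0405
Denominator: 0.0336 + 0.0405 = 0.0741
P(Segment 2 | x₁,x₂) = 0.0405 / 0.0741 ≈ 0.547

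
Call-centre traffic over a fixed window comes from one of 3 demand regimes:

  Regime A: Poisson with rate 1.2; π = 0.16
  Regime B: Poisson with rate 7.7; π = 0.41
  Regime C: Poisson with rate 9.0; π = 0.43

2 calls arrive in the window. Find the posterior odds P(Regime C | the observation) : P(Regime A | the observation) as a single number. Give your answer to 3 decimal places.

Posterior odds = (π_i f_i(x)) / (π_j f_j(x)); the normalising sum cancels.
Evaluate each component's likelihood at the observed value:
  f_A = 0.21686
  f_B = 0.0134241
  f_C = 0.0049981
0.00214918 / 0.0346976 ≈ 0.062

0.062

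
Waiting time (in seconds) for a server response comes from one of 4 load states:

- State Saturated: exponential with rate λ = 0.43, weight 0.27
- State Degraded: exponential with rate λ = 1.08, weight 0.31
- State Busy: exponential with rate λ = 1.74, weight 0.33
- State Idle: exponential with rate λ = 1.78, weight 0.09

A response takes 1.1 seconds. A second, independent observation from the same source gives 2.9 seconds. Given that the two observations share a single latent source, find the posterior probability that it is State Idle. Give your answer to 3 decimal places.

The responsibility of component k is π_k f_k(x) divided by Σ_j π_j f_j(x).
Since both observations come from the same component, the likelihood for component k is f_k(x₁)·f_k(x₂).
  L_Saturated = [0.267946] × [0.123567] = 0.0331093
  L_Degraded = [0.329217] × [0.0471209] = 0.015513
  L_Busy = [0.256631] × [0.0111969] = 0.00287348
  L_Idle = [0.25123] × [0.0101998] = 0.0025625
Weight by the priors:
  π_Saturated·L_Saturated = 0.27 × 0.0331093 = 0.00893952
  π_Degraded·L_Degraded = 0.31 × 0.015513 = 0.00480903
  π_Busy·L_Busy = 0.33 × 0.00287348 = 0.00094825
  π_Idle·L_Idle = 0.09 × 0.0025625 = 0.000230625
Sum: 0.00893952 + 0.00480903 + 0.00094825 + 0.000230625 = 0.0149274
Responsibility of State Idle: 0.000230625 / 0.0149274 ≈ 0.015

0.015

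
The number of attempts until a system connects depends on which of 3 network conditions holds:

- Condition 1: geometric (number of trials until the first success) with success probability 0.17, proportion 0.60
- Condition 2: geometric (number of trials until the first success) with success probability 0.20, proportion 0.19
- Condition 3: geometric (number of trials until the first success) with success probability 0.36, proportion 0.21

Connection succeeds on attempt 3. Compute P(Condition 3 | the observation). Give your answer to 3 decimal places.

Posterior ∝ prior × likelihood, so P(k | x) ∝ w_k f_k(x); normalise over all components.
Evaluate each component's likelihood at the observed value:
  L_1 = 0.117113
  L_2 = 0.128
  L_3 = 0.147456
Multiply by the mixture weights:
  w_1·L_1 = 0.60 × 0.117113 = 0.0702678
  w_2·L_2 = 0.19 × 0.128 = 0.02432
  w_3·L_3 = 0.21 × 0.147456 = 0.0309658
Denominator: 0.0702678 + 0.02432 + 0.0309658 = 0.125554
Responsibility of Condition 3: 0.0309658 / 0.125554 ≈ 0.247

0.247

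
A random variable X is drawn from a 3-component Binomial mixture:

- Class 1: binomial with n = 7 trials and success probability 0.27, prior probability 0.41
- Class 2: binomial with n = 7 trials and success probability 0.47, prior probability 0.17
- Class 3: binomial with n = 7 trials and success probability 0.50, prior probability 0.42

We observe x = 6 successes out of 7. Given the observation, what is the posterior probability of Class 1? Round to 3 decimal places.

Posterior ∝ prior × likelihood, so P(k | x) ∝ P(Z=k) f_k(x); normalise over all components.
Component likelihoods at x = 6 successes out of 7:
  p_1 = 0.00197972
  p_2 = 0.0399909
  p_3 = 0.0546875
Unnormalised posteriors:
  P(Z=1)·p_1 = 0.41 × 0.00197972 = 0.000811685
  P(Z=2)·p_2 = 0.17 × 0.0399909 = 0.00679845
  P(Z=3)·p_3 = 0.42 × 0.0546875 = 0.0229687
Normaliser: 0.000811685 + 0.00679845 + 0.0229687 = 0.0305789
Responsibility of Class 1: 0.000811685 / 0.0305789 ≈ 0.027

0.027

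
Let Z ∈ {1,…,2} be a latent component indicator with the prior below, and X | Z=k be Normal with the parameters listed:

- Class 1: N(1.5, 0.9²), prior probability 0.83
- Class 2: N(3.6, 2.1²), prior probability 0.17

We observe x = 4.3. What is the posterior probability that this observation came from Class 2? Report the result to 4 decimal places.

0.9130

The responsibility of component k is w_k f_k(x) divided by Σ_j w_j f_j(x).
Evaluate each component's likelihood at the observed value:
  p_1 = (1/(0.9·√(2π)))·exp(−(4.3−1.5)²/(2·0.9²)) = 0.443269·exp(-4.83951) = 0.00350668
  p_2 = (1/(2.1·√(2π)))·exp(−(4.3−3.6)²/(2·2.1²)) = 0.189973·exp(-0.05556) = 0.179706
Unnormalised posteriors:
  w_1·p_1 = 0.83 × 0.00350668 = 0.00291055
  w_2·p_2 = 0.17 × 0.179706 = 0.0305501
Evidence: 0.00291055 + 0.0305501 = 0.0334606
P(Class 2 | the observation) = 0.0305501 / 0.0334606 ≈ 0.9130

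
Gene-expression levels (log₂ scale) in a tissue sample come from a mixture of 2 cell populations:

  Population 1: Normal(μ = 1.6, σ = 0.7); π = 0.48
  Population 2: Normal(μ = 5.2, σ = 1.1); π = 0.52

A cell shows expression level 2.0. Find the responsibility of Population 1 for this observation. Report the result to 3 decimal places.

0.988

The responsibility of component k is π_k f_k(x) divided by Σ_j π_j f_j(x).
Component likelihoods at x = 2.0:
  L_1 = (1/(0.7·√(2π)))·exp(−(2.0−1.6)²/(2·0.7²)) = 0.569918·exp(-0.16327) = 0.484068
  L_2 = (1/(1.1·√(2π)))·exp(−(2.0−5.2)²/(2·1.1²)) = 0.362675·exp(-4.23140) = 0.00527038
Unnormalised posteriors:
  π_1·L_1 = 0.48 × 0.484068 = 0.232353
  π_2·L_2 = 0.52 × 0.00527038 = 0.0027406
Marginal: 0.232353 + 0.0027406 = 0.235093
So the posterior for Population 1 is 0.232353 / 0.235093 ≈ 0.988.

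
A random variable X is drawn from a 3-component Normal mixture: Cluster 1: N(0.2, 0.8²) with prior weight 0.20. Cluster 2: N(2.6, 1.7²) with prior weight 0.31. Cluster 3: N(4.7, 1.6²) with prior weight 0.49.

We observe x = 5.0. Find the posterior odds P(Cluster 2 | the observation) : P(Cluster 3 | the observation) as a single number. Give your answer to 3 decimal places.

0.224

Only the two components matter; the odds are (w_i f_i(x)) / (w_j f_j(x)).
Normal densities:
  p_1 = 7.59485e-09
  p_2 = 0.0866302
  p_3 = 0.244994
0.0268554 / 0.120047 ≈ 0.224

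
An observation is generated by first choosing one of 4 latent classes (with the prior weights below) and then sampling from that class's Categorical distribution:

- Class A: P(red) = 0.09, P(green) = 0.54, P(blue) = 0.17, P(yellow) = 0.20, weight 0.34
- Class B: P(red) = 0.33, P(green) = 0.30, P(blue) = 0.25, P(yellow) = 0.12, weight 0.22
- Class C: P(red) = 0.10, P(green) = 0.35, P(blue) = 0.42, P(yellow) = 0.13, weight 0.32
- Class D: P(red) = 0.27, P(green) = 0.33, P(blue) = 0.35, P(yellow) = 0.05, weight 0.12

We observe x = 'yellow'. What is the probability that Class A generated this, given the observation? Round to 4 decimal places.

Posterior ∝ prior × likelihood, so P(k | x) ∝ w_k f_k(x); normalise over all components.
Evaluate each component's likelihood at the observed value:
  p_A = 0.2
  p_B = 0.12
  p_C = 0.13
  p_D = 0.05
Weight by the priors:
  w_A·p_A = 0.34 × 0.2 = 0.068
  w_B·p_B = 0.22 × 0.12 = 0.0264
  w_C·p_C = 0.32 × 0.13 = 0.0416
  w_D·p_D = 0.12 × 0.05 = 0.006
Normaliser: 0.068 + 0.0264 + 0.0416 + 0.006 = 0.142
Responsibility of Class A: 0.068 / 0.142 ≈ 0.4789

0.4789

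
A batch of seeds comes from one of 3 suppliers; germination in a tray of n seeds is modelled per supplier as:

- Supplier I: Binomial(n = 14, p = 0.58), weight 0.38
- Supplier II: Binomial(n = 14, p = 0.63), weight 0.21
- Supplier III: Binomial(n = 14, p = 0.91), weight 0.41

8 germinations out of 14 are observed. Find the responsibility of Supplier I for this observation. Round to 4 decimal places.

0.6647

Posterior ∝ prior × likelihood, so P(k | x) ∝ w_k f_k(x); normalise over all components.
Evaluate each component's likelihood at the observed value:
  f_I = C(14,8)·0.58^8·0.42^6 = 3003·0.0128063·0.00548903 = 0.211094
  f_II = C(14,8)·0.63^8·0.37^6 = 3003·0.0248156·0.00256573 = 0.191201
  f_III = C(14,8)·0.91^8·0.09^6 = 3003·0.470253·5.31441e-07 = 0.000750484
Unnormalised posteriors:
  w_I·f_I = 0.38 × 0.211094 = 0.0802156
  w_II·f_II = 0.21 × 0.191201 = 0.0401522
  w_III·f_III = 0.41 × 0.000750484 = 0.000307699
Denominator: 0.0802156 + 0.0401522 + 0.000307699 = 0.120675
P(Supplier I | the observation) = 0.0802156 / 0.120675 ≈ 0.6647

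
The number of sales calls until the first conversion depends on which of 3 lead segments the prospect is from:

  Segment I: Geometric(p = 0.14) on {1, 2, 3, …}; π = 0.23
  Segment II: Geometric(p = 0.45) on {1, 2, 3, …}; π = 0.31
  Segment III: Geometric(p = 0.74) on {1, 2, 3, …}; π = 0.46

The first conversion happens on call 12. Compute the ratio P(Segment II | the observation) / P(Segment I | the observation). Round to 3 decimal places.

The posterior odds equal the prior odds times the likelihood ratio: (P(Z=i)/P(Z=j))·(f_i(x)/f_j(x)).
Geometric probabilities:
  p_I = 0.14·(1−0.14)^11 = 0.14·0.190319 = 0.0266447
  p_II = 0.45·(1−0.45)^11 = 0.45·0.00139312 = 0.000626906
  p_III = 0.74·(1−0.74)^11 = 0.74·3.67034e-07 = 2.71605e-07
Posterior odds = (P(Z=II)·p_II) / (P(Z=I)·p_I) = (0.31·0.000626906) / (0.23·0.0266447) = 0.000194341 / 0.00612828 ≈ 0.032

0.032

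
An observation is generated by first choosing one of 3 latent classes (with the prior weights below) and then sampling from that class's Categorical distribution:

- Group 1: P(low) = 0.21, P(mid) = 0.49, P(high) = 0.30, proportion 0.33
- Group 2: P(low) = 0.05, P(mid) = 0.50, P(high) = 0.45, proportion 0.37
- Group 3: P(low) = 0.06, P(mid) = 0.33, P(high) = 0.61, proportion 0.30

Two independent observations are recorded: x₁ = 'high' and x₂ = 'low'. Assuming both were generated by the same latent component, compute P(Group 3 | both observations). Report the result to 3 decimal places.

Apply Bayes' rule: the posterior for each component is proportional to its prior times its likelihood at x.
Since both observations come from the same component, the likelihood for component k is f_k(x₁)·f_k(x₂).
  p_1 = [P(high | comp) = 0.30] × [0.21] = 0.063
  p_2 = [P(high | comp) = 0.45] × [0.05] = 0.0225
  p_3 = [P(high | comp) = 0.61] × [0.06] = 0.0366
Prior × likelihood for each component:
  π_1·p_1 = 0.33 × 0.063 = 0.02079
  π_2·p_2 = 0.37 × 0.0225 = 0.008325
  π_3·p_3 = 0.30 × 0.0366 = 0.01098
Sum: 0.02079 + 0.008325 + 0.01098 = 0.040095
Responsibility of Group 3: 0.01098 / 0.040095 ≈ 0.274

0.274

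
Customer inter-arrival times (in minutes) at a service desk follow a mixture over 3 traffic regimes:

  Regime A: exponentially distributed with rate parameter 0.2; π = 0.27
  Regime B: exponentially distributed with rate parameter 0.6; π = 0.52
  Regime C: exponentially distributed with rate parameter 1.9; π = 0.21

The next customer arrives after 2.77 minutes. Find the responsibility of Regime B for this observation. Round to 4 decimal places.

P(component k | x) = π_k·f_k(x) / marginal(x), where marginal(x) = Σ_j π_j·f_j(x).
Component likelihoods at x = 2.77 minutes:
  f_A = 0.2·e^(−0.2·2.77) = 0.2·e^(−0.5540) = 0.114929
  f_B = 0.6·e^(−0.6·2.77) = 0.6·e^(−1.6620) = 0.113855
  f_C = 1.9·e^(−1.9·2.77) = 1.9·e^(−5.2630) = 0.00984151
Unnormalised posteriors:
  π_A·f_A = 0.27 × 0.114929 = 0.0310309
  π_B·f_B = 0.52 × 0.113855 = 0.0592048
  π_C·f_C = 0.21 × 0.00984151 = 0.00206672
Denominator: 0.0310309 + 0.0592048 + 0.00206672 = 0.0923025
P(Regime B | the observation) = 0.0592048 / 0.0923025 ≈ 0.6414

0.6414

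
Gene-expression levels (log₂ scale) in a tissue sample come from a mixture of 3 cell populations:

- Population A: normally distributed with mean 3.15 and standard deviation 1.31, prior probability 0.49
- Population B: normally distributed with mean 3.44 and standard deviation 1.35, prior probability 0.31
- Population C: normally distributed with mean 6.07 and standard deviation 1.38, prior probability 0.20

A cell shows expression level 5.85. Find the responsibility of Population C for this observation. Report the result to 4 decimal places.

P(component k | x) = w_k·f_k(x) / marginal(x), where marginal(x) = Σ_j w_j·f_j(x).
Component likelihoods at x = 5.85:
  L_A = 0.036408
  L_B = 0.0600555
  L_C = 0.285438
Weight by the priors:
  w_A·L_A = 0.49 × 0.036408 = 0.0178399
  w_B·L_B = 0.31 × 0.0600555 = 0.0186172
  w_C·L_C = 0.20 × 0.285438 = 0.0570877
Denominator: 0.0178399 + 0.0186172 + 0.0570877 = 0.0935448
So the posterior for Population C is 0.0570877 / 0.0935448 ≈ 0.6103.

0.6103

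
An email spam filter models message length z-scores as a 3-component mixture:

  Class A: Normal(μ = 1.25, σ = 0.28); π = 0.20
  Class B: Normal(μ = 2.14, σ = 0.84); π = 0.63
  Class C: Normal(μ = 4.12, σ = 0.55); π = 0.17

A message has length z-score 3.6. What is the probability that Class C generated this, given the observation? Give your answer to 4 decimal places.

0.5442

P(component k | x) = π_k·f_k(x) / marginal(x), where marginal(x) = Σ_j π_j·f_j(x).
Normal densities:
  f_A = 7.20924e-16
  f_B = 0.104866
  f_C = 0.46392
Prior × likelihood for each component:
  π_A·f_A = 0.20 × 7.20924e-16 = 1.44185e-16
  π_B·f_B = 0.63 × 0.104866 = 0.0660655
  π_C·f_C = 0.17 × 0.46392 = 0.0788664
Marginal: 1.44185e-16 + 0.0660655 + 0.0788664 = 0.144932
Responsibility of Class C: 0.0788664 / 0.144932 ≈ 0.5442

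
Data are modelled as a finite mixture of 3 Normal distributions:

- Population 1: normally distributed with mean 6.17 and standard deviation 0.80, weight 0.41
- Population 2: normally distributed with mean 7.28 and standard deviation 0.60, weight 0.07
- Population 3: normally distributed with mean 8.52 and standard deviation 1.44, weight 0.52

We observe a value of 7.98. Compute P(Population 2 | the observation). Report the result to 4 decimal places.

P(component k | x) = P(Z=k)·f_k(x) / marginal(x), where marginal(x) = Σ_j P(Z=j)·f_j(x).
Component likelihoods at x = 7.98:
  f_1 = (1/(0.80·√(2π)))·exp(−(7.98−6.17)²/(2·0.80²)) = 0.498678·exp(-2.55945) = 0.0385712
  f_2 = (1/(0.60·√(2π)))·exp(−(7.98−7.28)²/(2·0.60²)) = 0.664904·exp(-0.68056) = 0.336664
  f_3 = (1/(1.44·√(2π)))·exp(−(7.98−8.52)²/(2·1.44²)) = 0.277043·exp(-0.07031) = 0.258233
Prior × likelihood for each component:
  P(Z=1)·f_1 = 0.41 × 0.0385712 = 0.0158142
  P(Z=2)·f_2 = 0.07 × 0.336664 = 0.0235665
  P(Z=3)·f_3 = 0.52 × 0.258233 = 0.134281
Marginal: 0.0158142 + 0.0235665 + 0.134281 = 0.173662
Responsibility of Population 2: 0.0235665 / 0.173662 ≈ 0.1357

0.1357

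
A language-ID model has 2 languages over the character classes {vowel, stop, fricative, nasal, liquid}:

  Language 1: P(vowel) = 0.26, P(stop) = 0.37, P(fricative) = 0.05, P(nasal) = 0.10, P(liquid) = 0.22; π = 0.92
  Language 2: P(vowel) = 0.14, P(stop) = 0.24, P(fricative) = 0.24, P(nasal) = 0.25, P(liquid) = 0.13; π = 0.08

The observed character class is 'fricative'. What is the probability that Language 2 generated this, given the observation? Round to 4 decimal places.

0.2945

Apply Bayes' rule: the posterior for each component is proportional to its prior times its likelihood at x.
Evaluate each component's likelihood at the observed value:
  f_1 = 0.05
  f_2 = 0.24
Weight by the priors:
  w_1·f_1 = 0.92 × 0.05 = 0.046
  w_2·f_2 = 0.08 × 0.24 = 0.0192
Normaliser: 0.046 + 0.0192 = 0.0652
P(Language 2 | the observation) ≈ 0.2945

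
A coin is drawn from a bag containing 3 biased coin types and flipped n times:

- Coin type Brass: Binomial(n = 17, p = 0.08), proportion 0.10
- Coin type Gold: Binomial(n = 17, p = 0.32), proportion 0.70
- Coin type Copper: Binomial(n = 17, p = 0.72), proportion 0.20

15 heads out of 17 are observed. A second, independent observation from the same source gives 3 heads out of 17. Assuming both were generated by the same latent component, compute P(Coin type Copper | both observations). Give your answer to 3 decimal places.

By Bayes' theorem, P(k | x) = w_k f_k(x) / Σ_j w_j f_j(x).
Since both observations come from the same component, the likelihood for component k is f_k(x₁)·f_k(x₂).
  p_Brass = [4.05009e-15] × [0.108345] = 4.38806e-16
  p_Gold = [2.37578e-06] × [0.100713] = 2.39271e-07
  p_Copper = [0.07724] × [4.62082e-06] = 3.56912e-07
Unnormalised posteriors:
  w_Brass·p_Brass = 0.10 × 4.38806e-16 = 4.38806e-17
  w_Gold·p_Gold = 0.70 × 2.39271e-07 = 1.6749e-07
  w_Copper·p_Copper = 0.20 × 3.56912e-07 = 7.13824e-08
Denominator: 4.38806e-17 + 1.6749e-07 + 7.13824e-08 = 2.38872e-07
P(Coin type Copper | data) ≈ 0.299

0.299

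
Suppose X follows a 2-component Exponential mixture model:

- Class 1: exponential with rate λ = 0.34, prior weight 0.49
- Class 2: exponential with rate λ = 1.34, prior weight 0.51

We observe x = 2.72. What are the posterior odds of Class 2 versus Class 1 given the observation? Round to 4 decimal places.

Posterior odds = (P(Z=i) f_i(x)) / (P(Z=j) f_j(x)); the normalising sum cancels.
Exponential densities:
  p_1 = 0.34·e^(−0.34·2.72) = 0.34·e^(−0.9248) = 0.134848
  p_2 = 1.34·e^(−1.34·2.72) = 1.34·e^(−3.6448) = 0.0350097
0.0178549 / 0.0660753 ≈ 0.2702

0.2702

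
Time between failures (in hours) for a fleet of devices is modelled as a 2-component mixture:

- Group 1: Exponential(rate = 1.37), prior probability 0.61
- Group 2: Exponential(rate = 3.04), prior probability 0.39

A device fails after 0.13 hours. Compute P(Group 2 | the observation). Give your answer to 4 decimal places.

0.5331

Posterior ∝ prior × likelihood, so P(k | x) ∝ w_k f_k(x); normalise over all components.
Component likelihoods at x = 0.13 hours:
  L_1 = 1.1465
  L_2 = 2.04758
Prior × likelihood for each component:
  w_1·L_1 = 0.61 × 1.1465 = 0.699363
  w_2·L_2 = 0.39 × 2.04758 = 0.798555
Normaliser: 0.699363 + 0.798555 = 1.49792
Responsibility of Group 2: 0.798555 / 1.49792 ≈ 0.5331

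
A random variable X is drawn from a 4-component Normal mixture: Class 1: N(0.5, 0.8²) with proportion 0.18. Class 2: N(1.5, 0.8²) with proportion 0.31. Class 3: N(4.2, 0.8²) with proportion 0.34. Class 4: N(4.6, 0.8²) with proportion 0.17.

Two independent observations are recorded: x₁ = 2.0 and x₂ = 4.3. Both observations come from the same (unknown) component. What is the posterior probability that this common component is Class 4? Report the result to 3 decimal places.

P(component k | x) = π_k·f_k(x) / marginal(x), where marginal(x) = Σ_j π_j·f_j(x).
Since both observations come from the same component, the likelihood for component k is f_k(x₁)·f_k(x₂).
  f_1 = [0.0859828] × [6.28688e-06] = 5.40564e-07
  f_2 = [0.410201] × [0.00109085] = 0.000447469
  f_3 = [0.011367] × [0.494797] = 0.00562434
  f_4 = [0.00253631] × [0.464819] = 0.00117892
Multiply by the mixture weights:
  π_1·f_1 = 0.18 × 5.40564e-07 = 9.73016e-08
  π_2·f_2 = 0.31 × 0.000447469 = 0.000138716
  π_3·f_3 = 0.34 × 0.00562434 = 0.00191227
  π_4·f_4 = 0.17 × 0.00117892 = 0.000200417
Normaliser: 9.73016e-08 + 0.000138716 + 0.00191227 + 0.000200417 = 0.0022515
So the posterior for Class 4 is 0.000200417 / 0.0022515 ≈ 0.089.

0.089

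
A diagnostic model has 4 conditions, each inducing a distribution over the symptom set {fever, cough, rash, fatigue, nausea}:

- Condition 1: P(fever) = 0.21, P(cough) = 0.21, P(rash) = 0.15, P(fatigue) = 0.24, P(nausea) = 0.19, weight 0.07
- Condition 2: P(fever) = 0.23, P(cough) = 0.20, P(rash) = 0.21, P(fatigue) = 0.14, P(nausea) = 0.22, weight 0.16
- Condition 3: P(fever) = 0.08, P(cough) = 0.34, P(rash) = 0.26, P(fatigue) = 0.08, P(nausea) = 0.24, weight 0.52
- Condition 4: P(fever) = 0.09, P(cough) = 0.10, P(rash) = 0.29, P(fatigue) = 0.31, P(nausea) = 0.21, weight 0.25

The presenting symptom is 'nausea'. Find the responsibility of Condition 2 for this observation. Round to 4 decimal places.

By Bayes' theorem, P(k | x) = π_k f_k(x) / Σ_j π_j f_j(x).
Component likelihoods at x = 'nausea':
  p_1 = P(nausea | comp) = 0.19
  p_2 = P(nausea | comp) = 0.22
  p_3 = P(nausea | comp) = 0.24
  p_4 = P(nausea | comp) = 0.21
Multiply by the mixture weights:
  π_1·p_1 = 0.07 × 0.19 = 0.0133
  π_2·p_2 = 0.16 × 0.22 = 0.0352
  π_3·p_3 = 0.52 × 0.24 = 0.1248
  π_4·p_4 = 0.25 × 0.21 = 0.0525
Sum: 0.0133 + 0.0352 + 0.1248 + 0.0525 = 0.2258
Responsibility of Condition 2: 0.0352 / 0.2258 ≈ 0.1559

0.1559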